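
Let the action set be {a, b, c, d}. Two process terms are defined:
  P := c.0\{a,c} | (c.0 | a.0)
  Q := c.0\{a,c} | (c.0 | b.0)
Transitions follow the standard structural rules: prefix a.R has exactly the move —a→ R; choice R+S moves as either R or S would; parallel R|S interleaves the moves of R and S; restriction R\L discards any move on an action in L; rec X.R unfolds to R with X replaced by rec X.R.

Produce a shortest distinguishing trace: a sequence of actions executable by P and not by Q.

P's transition system — 8 states:
  m0 = c.0\{a,c} | (c.0 | a.0) :: ··a··> m1, ··c··> m2, ··c··> m3
  m1 = c.0\{a,c} | (c.0 | 0) :: ··c··> m4, ··c··> m5
  m2 = 0\{a,c} | (c.0 | a.0) :: ··a··> m4, ··c··> m6
  m3 = c.0\{a,c} | (0 | a.0) :: ··a··> m5, ··c··> m6
  m4 = 0\{a,c} | (c.0 | 0) :: ··c··> m7
  m5 = c.0\{a,c} | (0 | 0) :: ··c··> m7
  m6 = 0\{a,c} | (0 | a.0) :: ··a··> m7
  m7 = 0\{a,c} | (0 | 0) :: deadlocked
Q's transition system — 8 states:
  n0 = c.0\{a,c} | (c.0 | b.0) :: ··b··> n1, ··c··> n2, ··c··> n3
  n1 = c.0\{a,c} | (c.0 | 0) :: ··c··> n4, ··c··> n5
  n2 = 0\{a,c} | (c.0 | b.0) :: ··b··> n4, ··c··> n6
  n3 = c.0\{a,c} | (0 | b.0) :: ··b··> n5, ··c··> n6
  n4 = 0\{a,c} | (c.0 | 0) :: ··c··> n7
  n5 = c.0\{a,c} | (0 | 0) :: ··c··> n7
  n6 = 0\{a,c} | (0 | b.0) :: ··b··> n7
  n7 = 0\{a,c} | (0 | 0) :: deadlocked
Run σ = ⟨a⟩ on P: start {m0}
  step 1 (a): {m1}
  P completes σ.
Run σ = ⟨a⟩ on Q: start {n0}
  step 1 (a): ∅  — Q cannot continue

a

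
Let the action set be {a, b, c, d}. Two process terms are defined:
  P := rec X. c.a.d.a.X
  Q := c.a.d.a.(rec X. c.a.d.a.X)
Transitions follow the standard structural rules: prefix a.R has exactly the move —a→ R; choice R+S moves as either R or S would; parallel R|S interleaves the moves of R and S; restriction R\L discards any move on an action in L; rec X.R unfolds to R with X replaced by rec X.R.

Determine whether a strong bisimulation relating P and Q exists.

P's transition system — 4 states:
  p0 = rec X. c.a.d.a.X :: —c→ p1
  p1 = a.d.a.(rec X. c.a.d.a.X) :: —a→ p2
  p2 = d.a.(rec X. c.a.d.a.X) :: —d→ p3
  p3 = a.(rec X. c.a.d.a.X) :: —a→ p0
Q's transition system — 5 states:
  q0 = c.a.d.a.(rec X. c.a.d.a.X) :: —c→ q1
  q1 = a.d.a.(rec X. c.a.d.a.X) :: —a→ q2
  q2 = d.a.(rec X. c.a.d.a.X) :: —d→ q3
  q3 = a.(rec X. c.a.d.a.X) :: —a→ q4
  q4 = rec X. c.a.d.a.X :: —c→ q1
Coarsest stable partition (strong bisimilarity classes):
  B0 = {p0, q0, q4}
  B1 = {p1, q1}
  B2 = {p2, q2}
  B3 = {p3, q3}
p0 ∈ B0, q0 ∈ B0 → same block

P ~ Q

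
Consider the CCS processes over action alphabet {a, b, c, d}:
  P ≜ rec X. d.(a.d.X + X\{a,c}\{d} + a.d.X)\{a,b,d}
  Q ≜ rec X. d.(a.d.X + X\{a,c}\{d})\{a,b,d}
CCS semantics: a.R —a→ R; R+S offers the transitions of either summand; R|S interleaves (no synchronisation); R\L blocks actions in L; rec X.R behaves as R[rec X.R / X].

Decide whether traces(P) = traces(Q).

YES

P's transition system — 2 states:
  u0 = rec X. d.(a.d.X + X\{a,c}\{d} + a.d.X)\{a,b,d} ⊢ ··d··> u1
  u1 = (a.d.(rec X. d.(a.d.X + X\{a,c}\{d} + a.d.X)\{a,b,d}) + (rec X. d.(a.d.X + X\{a,c}\{d} + a.d.X)\{a,b,d})\{a,c}\{d} + a.d.(rec X. d.(a.d.X + X\{a,c}\{d} + a.d.X)\{a,b,d}))\{a,b,d} ⊢ ∅
Q's transition system — 2 states:
  v0 = rec X. d.(a.d.X + X\{a,c}\{d})\{a,b,d} ⊢ ··d··> v1
  v1 = (a.d.(rec X. d.(a.d.X + X\{a,c}\{d})\{a,b,d}) + (rec X. d.(a.d.X + X\{a,c}\{d})\{a,b,d})\{a,c}\{d})\{a,b,d} ⊢ ∅
Coarsest stable partition (strong bisimilarity classes):
  B0 = {u0, v0}
  B1 = {u1, v1}
u0 ∈ B0, v0 ∈ B0 → same block
Bisimilar ⇒ trace-equivalent.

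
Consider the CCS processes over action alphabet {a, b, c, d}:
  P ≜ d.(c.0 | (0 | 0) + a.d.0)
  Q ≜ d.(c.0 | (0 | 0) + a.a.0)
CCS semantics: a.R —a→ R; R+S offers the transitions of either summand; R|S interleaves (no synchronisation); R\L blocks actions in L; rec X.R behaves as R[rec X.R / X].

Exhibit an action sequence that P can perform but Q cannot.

P's transition system — 5 states:
  m0 = d.(c.0 | (0 | 0) + a.d.0) ⊢ --d--▸ m1
  m1 = c.0 | (0 | 0) + a.d.0 ⊢ --a--▸ m2, --c--▸ m3
  m2 = d.0 ⊢ --d--▸ m4
  m3 = 0 | (0 | 0) ⊢ ∅
  m4 = 0 ⊢ ∅
Q's transition system — 5 states:
  n0 = d.(c.0 | (0 | 0) + a.a.0) ⊢ --d--▸ n1
  n1 = c.0 | (0 | 0) + a.a.0 ⊢ --a--▸ n2, --c--▸ n3
  n2 = a.0 ⊢ --a--▸ n4
  n3 = 0 | (0 | 0) ⊢ ∅
  n4 = 0 ⊢ ∅
Run σ = ⟨dad⟩ on P: start {m0}
  after d @ step 1: {m1}
  after a @ step 2: {m2}
  after d @ step 3: {m4}
  — P admits the full trace.
Run σ = ⟨dad⟩ on Q: start {n0}
  after d @ step 1: {n1}
  after a @ step 2: {n2}
  after d @ step 3: ∅  — Q cannot continue

dad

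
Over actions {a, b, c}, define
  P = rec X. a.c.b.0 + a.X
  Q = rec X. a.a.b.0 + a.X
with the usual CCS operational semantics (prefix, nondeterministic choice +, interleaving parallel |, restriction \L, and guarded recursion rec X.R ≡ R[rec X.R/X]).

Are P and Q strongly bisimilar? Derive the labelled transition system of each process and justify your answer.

P ≁ Q

Reachable graph of P (4 states):
  u0 = rec X. a.c.b.0 + a.X has moves =a=> u0, =a=> u1
  u1 = c.b.0 has moves =c=> u2
  u2 = b.0 has moves =b=> u3
  u3 = 0 has moves ·
Reachable graph of Q (4 states):
  v0 = rec X. a.a.b.0 + a.X has moves =a=> v0, =a=> v1
  v1 = a.b.0 has moves =a=> v2
  v2 = b.0 has moves =b=> v3
  v3 = 0 has moves ·
Bisimilarity quotient blocks:
  B0 = {u0}
  B1 = {u1}
  B2 = {u2, v2}
  B3 = {u3, v3}
  B4 = {v0}
  B5 = {v1}
u0 ∈ B0, v0 ∈ B4 → different blocks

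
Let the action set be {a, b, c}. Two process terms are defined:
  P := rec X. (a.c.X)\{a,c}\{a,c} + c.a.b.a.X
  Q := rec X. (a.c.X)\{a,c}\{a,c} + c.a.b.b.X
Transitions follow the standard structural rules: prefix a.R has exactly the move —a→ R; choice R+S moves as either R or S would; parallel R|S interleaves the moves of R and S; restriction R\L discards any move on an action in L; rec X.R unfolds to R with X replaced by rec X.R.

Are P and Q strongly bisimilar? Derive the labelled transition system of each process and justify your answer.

NO

Reachable graph of P (4 states):
  u0 = rec X. (a.c.X)\{a,c}\{a,c} + c.a.b.a.X → -c-> u1
  u1 = a.b.a.(rec X. (a.c.X)\{a,c}\{a,c} + c.a.b.a.X) → -a-> u2
  u2 = b.a.(rec X. (a.c.X)\{a,c}\{a,c} + c.a.b.a.X) → -b-> u3
  u3 = a.(rec X. (a.c.X)\{a,c}\{a,c} + c.a.b.a.X) → -a-> u0
Reachable graph of Q (4 states):
  v0 = rec X. (a.c.X)\{a,c}\{a,c} + c.a.b.b.X → -c-> v1
  v1 = a.b.b.(rec X. (a.c.X)\{a,c}\{a,c} + c.a.b.b.X) → -a-> v2
  v2 = b.b.(rec X. (a.c.X)\{a,c}\{a,c} + c.a.b.b.X) → -b-> v3
  v3 = b.(rec X. (a.c.X)\{a,c}\{a,c} + c.a.b.b.X) → -b-> v0
Coarsest stable partition (strong bisimilarity classes):
  B0 = {u0}
  B1 = {u1}
  B2 = {u2}
  B3 = {u3}
  B4 = {v0}
  B5 = {v1}
  B6 = {v2}
  B7 = {v3}
u0 ∈ B0, v0 ∈ B4 → different blocks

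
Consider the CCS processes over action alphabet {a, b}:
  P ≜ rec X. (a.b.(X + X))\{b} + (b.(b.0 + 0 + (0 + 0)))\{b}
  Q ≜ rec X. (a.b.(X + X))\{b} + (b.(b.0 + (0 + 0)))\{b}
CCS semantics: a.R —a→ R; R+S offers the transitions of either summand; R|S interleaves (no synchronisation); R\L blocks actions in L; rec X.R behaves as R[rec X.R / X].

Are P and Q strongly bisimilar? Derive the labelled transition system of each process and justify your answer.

P ~ Q

P's transition system — 2 states:
  p0 = rec X. (a.b.(X + X))\{b} + (b.(b.0 + 0 + (0 + 0)))\{b} :: ··a··> p1
  p1 = (b.((rec X. (a.b.(X + X))\{b} + (b.(b.0 + 0 + (0 + 0)))\{b}) + (rec X. (a.b.(X + X))\{b} + (b.(b.0 + 0 + (0 + 0)))\{b})))\{b} :: deadlocked
Q's transition system — 2 states:
  q0 = rec X. (a.b.(X + X))\{b} + (b.(b.0 + (0 + 0)))\{b} :: ··a··> q1
  q1 = (b.((rec X. (a.b.(X + X))\{b} + (b.(b.0 + (0 + 0)))\{b}) + (rec X. (a.b.(X + X))\{b} + (b.(b.0 + (0 + 0)))\{b})))\{b} :: deadlocked
Bisimilarity quotient blocks:
  B0 = {p0, q0}
  B1 = {p1, q1}
p0 ∈ B0, q0 ∈ B0 → same block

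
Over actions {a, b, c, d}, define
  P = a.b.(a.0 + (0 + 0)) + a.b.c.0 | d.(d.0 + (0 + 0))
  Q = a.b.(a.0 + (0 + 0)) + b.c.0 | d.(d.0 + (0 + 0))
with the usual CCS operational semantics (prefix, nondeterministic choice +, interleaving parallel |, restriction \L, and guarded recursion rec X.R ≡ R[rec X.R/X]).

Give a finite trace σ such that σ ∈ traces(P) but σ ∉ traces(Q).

P's transition system — 15 states:
  u0 = a.b.(a.0 + (0 + 0)) + a.b.c.0 | d.(d.0 + (0 + 0)) :: -a-> u1, -a-> u2, -d-> u3
  u1 = b.(a.0 + (0 + 0)) :: -b-> u4
  u2 = b.c.0 | d.(d.0 + (0 + 0)) :: -b-> u5, -d-> u6
  u3 = a.b.c.0 | (d.0 + (0 + 0)) :: -a-> u6, -d-> u7
  u4 = a.0 + (0 + 0) :: -a-> u8
  u5 = c.0 | d.(d.0 + (0 + 0)) :: -c-> u9, -d-> u10
  u6 = b.c.0 | (d.0 + (0 + 0)) :: -b-> u10, -d-> u11
  u7 = a.b.c.0 | 0 :: -a-> u11
  u8 = 0 :: (no moves)
  u9 = 0 | d.(d.0 + (0 + 0)) :: -d-> u12
  u10 = c.0 | (d.0 + (0 + 0)) :: -c-> u12, -d-> u13
  u11 = b.c.0 | 0 :: -b-> u13
  u12 = 0 | (d.0 + (0 + 0)) :: -d-> u14
  u13 = c.0 | 0 :: -c-> u14
  u14 = 0 | 0 :: (no moves)
Q's transition system — 12 states:
  v0 = a.b.(a.0 + (0 + 0)) + b.c.0 | d.(d.0 + (0 + 0)) :: -a-> v1, -b-> v2, -d-> v3
  v1 = b.(a.0 + (0 + 0)) :: -b-> v4
  v2 = c.0 | d.(d.0 + (0 + 0)) :: -c-> v5, -d-> v6
  v3 = b.c.0 | (d.0 + (0 + 0)) :: -b-> v6, -d-> v7
  v4 = a.0 + (0 + 0) :: -a-> v8
  v5 = 0 | d.(d.0 + (0 + 0)) :: -d-> v9
  v6 = c.0 | (d.0 + (0 + 0)) :: -c-> v9, -d-> v10
  v7 = b.c.0 | 0 :: -b-> v10
  v8 = 0 :: (no moves)
  v9 = 0 | (d.0 + (0 + 0)) :: -d-> v11
  v10 = c.0 | 0 :: -c-> v11
  v11 = 0 | 0 :: (no moves)
Run σ = ⟨ad⟩ on P: start {u0}
  after a @ step 1: {u1, u2}
  after d @ step 2: {u6}
  ✓ P
Run σ = ⟨ad⟩ on Q: start {v0}
  after a @ step 1: {v1}
  after d @ step 2: ∅  — Q cannot continue

ad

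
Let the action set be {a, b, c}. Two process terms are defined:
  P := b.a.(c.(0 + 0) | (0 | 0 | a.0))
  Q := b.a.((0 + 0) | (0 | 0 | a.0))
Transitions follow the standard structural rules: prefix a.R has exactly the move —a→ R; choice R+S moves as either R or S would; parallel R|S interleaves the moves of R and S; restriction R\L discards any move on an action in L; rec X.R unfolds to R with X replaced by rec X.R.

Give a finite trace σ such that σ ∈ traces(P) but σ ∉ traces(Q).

P's transition system — 6 states:
  m0 = b.a.(c.(0 + 0) | (0 | 0 | a.0)) | -b-> m1
  m1 = a.(c.(0 + 0) | (0 | 0 | a.0)) | -a-> m2
  m2 = c.(0 + 0) | (0 | 0 | a.0) | -a-> m3, -c-> m4
  m3 = c.(0 + 0) | (0 | 0 | 0) | -c-> m5
  m4 = (0 + 0) | (0 | 0 | a.0) | -a-> m5
  m5 = (0 + 0) | (0 | 0 | 0) | (no moves)
Q's transition system — 4 states:
  n0 = b.a.((0 + 0) | (0 | 0 | a.0)) | -b-> n1
  n1 = a.((0 + 0) | (0 | 0 | a.0)) | -a-> n2
  n2 = (0 + 0) | (0 | 0 | a.0) | -a-> n3
  n3 = (0 + 0) | (0 | 0 | 0) | (no moves)
Trace ⟨bac⟩ through P, begin at {m0}:
  after b @ step 1: {m1}
  after a @ step 2: {m2}
  after c @ step 3: {m4}
  — P admits the full trace.
Trace ⟨bac⟩ through Q, begin at {n0}:
  after b @ step 1: {n1}
  after a @ step 2: {n2}
  after c @ step 3: ∅  — Q cannot continue

bac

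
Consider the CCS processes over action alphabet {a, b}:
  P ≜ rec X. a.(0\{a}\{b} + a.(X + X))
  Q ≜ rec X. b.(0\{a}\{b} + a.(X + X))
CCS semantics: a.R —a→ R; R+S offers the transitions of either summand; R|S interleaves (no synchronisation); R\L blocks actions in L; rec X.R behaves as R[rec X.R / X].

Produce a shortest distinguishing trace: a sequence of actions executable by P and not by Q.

Reachable graph of P (3 states):
  u0 = rec X. a.(0\{a}\{b} + a.(X + X)) ⊢ —a→ u1
  u1 = 0\{a}\{b} + a.((rec X. a.(0\{a}\{b} + a.(X + X))) + (rec X. a.(0\{a}\{b} + a.(X + X)))) ⊢ —a→ u2
  u2 = (rec X. a.(0\{a}\{b} + a.(X + X))) + (rec X. a.(0\{a}\{b} + a.(X + X))) ⊢ —a→ u1
Reachable graph of Q (3 states):
  v0 = rec X. b.(0\{a}\{b} + a.(X + X)) ⊢ —b→ v1
  v1 = 0\{a}\{b} + a.((rec X. b.(0\{a}\{b} + a.(X + X))) + (rec X. b.(0\{a}\{b} + a.(X + X)))) ⊢ —a→ v2
  v2 = (rec X. b.(0\{a}\{b} + a.(X + X))) + (rec X. b.(0\{a}\{b} + a.(X + X))) ⊢ —b→ v1
Trace ⟨a⟩ through P, begin at {u0}:
  [1] a ⇒ {u1}
  — P admits the full trace.
Trace ⟨a⟩ through Q, begin at {v0}:
  [1] a ⇒ ∅  — Q cannot continue

a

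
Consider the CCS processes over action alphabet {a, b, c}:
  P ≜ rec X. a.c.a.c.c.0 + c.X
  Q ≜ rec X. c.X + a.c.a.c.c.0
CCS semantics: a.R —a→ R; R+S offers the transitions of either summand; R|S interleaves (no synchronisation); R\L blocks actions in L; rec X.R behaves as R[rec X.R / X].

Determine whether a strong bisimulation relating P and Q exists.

P ~ Q

LTS(P): 6 reachable states
  u0 = rec X. a.c.a.c.c.0 + c.X → -a-> u1, -c-> u0
  u1 = c.a.c.c.0 → -c-> u2
  u2 = a.c.c.0 → -a-> u3
  u3 = c.c.0 → -c-> u4
  u4 = c.0 → -c-> u5
  u5 = 0 → ∅
LTS(Q): 6 reachable states
  v0 = rec X. c.X + a.c.a.c.c.0 → -a-> v1, -c-> v0
  v1 = c.a.c.c.0 → -c-> v2
  v2 = a.c.c.0 → -a-> v3
  v3 = c.c.0 → -c-> v4
  v4 = c.0 → -c-> v5
  v5 = 0 → ∅
Coarsest stable partition (strong bisimilarity classes):
  B0 = {u0, v0}
  B1 = {u1, v1}
  B2 = {u2, v2}
  B3 = {u3, v3}
  B4 = {u4, v4}
  B5 = {u5, v5}
u0 ∈ B0, v0 ∈ B0 → same block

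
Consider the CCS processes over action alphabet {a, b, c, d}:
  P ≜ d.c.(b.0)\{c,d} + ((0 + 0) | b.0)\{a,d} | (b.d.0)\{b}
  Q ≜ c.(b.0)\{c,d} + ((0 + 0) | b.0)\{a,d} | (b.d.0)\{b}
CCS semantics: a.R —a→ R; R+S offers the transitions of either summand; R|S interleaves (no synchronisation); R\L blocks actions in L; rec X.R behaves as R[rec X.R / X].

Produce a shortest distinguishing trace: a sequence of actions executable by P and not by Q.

Reachable graph of P (5 states):
  p0 = d.c.(b.0)\{c,d} + ((0 + 0) | b.0)\{a,d} | (b.d.0)\{b} :: --b--▸ p1, --d--▸ p2
  p1 = ((0 + 0) | 0)\{a,d} | (b.d.0)\{b} :: ∅
  p2 = c.(b.0)\{c,d} :: --c--▸ p3
  p3 = (b.0)\{c,d} :: --b--▸ p4
  p4 = 0\{c,d} :: ∅
Reachable graph of Q (4 states):
  q0 = c.(b.0)\{c,d} + ((0 + 0) | b.0)\{a,d} | (b.d.0)\{b} :: --b--▸ q1, --c--▸ q2
  q1 = ((0 + 0) | 0)\{a,d} | (b.d.0)\{b} :: ∅
  q2 = (b.0)\{c,d} :: --b--▸ q3
  q3 = 0\{c,d} :: ∅
Trace ⟨d⟩ through P, begin at {p0}:
  step 1 (d): {p2}
  P completes σ.
Trace ⟨d⟩ through Q, begin at {q0}:
  step 1 (d): ∅  — Q cannot continue

d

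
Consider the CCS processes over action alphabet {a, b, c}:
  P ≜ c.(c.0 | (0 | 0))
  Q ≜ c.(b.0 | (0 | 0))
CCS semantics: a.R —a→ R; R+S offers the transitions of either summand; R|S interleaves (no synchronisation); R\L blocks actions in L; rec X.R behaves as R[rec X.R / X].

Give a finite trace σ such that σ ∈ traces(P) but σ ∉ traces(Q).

cc

LTS(P): 3 reachable states
  m0 = c.(c.0 | (0 | 0)) → -c-> m1
  m1 = c.0 | (0 | 0) → -c-> m2
  m2 = 0 | (0 | 0) → ·
LTS(Q): 3 reachable states
  n0 = c.(b.0 | (0 | 0)) → -c-> n1
  n1 = b.0 | (0 | 0) → -b-> n2
  n2 = 0 | (0 | 0) → ·
Executing cc from P (initial set {m0}):
  after c @ step 1: {m1}
  after c @ step 2: {m2}
  P completes σ.
Executing cc from Q (initial set {n0}):
  after c @ step 1: {n1}
  after c @ step 2: no successor for Q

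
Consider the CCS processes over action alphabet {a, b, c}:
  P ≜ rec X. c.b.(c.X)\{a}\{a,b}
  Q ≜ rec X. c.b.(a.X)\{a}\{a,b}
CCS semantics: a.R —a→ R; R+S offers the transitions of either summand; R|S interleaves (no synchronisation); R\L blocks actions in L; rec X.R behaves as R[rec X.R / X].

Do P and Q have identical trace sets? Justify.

P's transition system — 5 states:
  u0 = rec X. c.b.(c.X)\{a}\{a,b} | -c-> u1
  u1 = b.(c.(rec X. c.b.(c.X)\{a}\{a,b}))\{a}\{a,b} | -b-> u2
  u2 = (c.(rec X. c.b.(c.X)\{a}\{a,b}))\{a}\{a,b} | -c-> u3
  u3 = (rec X. c.b.(c.X)\{a}\{a,b})\{a}\{a,b} | -c-> u4
  u4 = (b.(c.(rec X. c.b.(c.X)\{a}\{a,b}))\{a}\{a,b})\{a}\{a,b} | deadlocked
Q's transition system — 3 states:
  v0 = rec X. c.b.(a.X)\{a}\{a,b} | -c-> v1
  v1 = b.(a.(rec X. c.b.(a.X)\{a}\{a,b}))\{a}\{a,b} | -b-> v2
  v2 = (a.(rec X. c.b.(a.X)\{a}\{a,b}))\{a}\{a,b} | deadlocked
Run σ = ⟨cbc⟩ on P: start {u0}
  after c @ step 1: {u1}
  after b @ step 2: {u2}
  after c @ step 3: {u3}
  — P admits the full trace.
Run σ = ⟨cbc⟩ on Q: start {v0}
  after c @ step 1: {v1}
  after b @ step 2: {v2}
  after c @ step 3: no successor for Q

NO — witness ⟨cbc⟩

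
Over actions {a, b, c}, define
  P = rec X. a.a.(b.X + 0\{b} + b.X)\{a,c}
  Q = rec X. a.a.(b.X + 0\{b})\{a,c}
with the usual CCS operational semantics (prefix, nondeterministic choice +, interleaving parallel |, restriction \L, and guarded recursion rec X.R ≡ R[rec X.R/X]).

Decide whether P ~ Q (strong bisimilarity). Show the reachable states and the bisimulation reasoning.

YES

LTS(P): 4 reachable states
  u0 = rec X. a.a.(b.X + 0\{b} + b.X)\{a,c} ⊢ --a--▸ u1
  u1 = a.(b.(rec X. a.a.(b.X + 0\{b} + b.X)\{a,c}) + 0\{b} + b.(rec X. a.a.(b.X + 0\{b} + b.X)\{a,c}))\{a,c} ⊢ --a--▸ u2
  u2 = (b.(rec X. a.a.(b.X + 0\{b} + b.X)\{a,c}) + 0\{b} + b.(rec X. a.a.(b.X + 0\{b} + b.X)\{a,c}))\{a,c} ⊢ --b--▸ u3
  u3 = (rec X. a.a.(b.X + 0\{b} + b.X)\{a,c})\{a,c} ⊢ deadlocked
LTS(Q): 4 reachable states
  v0 = rec X. a.a.(b.X + 0\{b})\{a,c} ⊢ --a--▸ v1
  v1 = a.(b.(rec X. a.a.(b.X + 0\{b})\{a,c}) + 0\{b})\{a,c} ⊢ --a--▸ v2
  v2 = (b.(rec X. a.a.(b.X + 0\{b})\{a,c}) + 0\{b})\{a,c} ⊢ --b--▸ v3
  v3 = (rec X. a.a.(b.X + 0\{b})\{a,c})\{a,c} ⊢ deadlocked
Coarsest stable partition (strong bisimilarity classes):
  B0 = {u0, v0}
  B1 = {u1, v1}
  B2 = {u2, v2}
  B3 = {u3, v3}
u0 ∈ B0, v0 ∈ B0 → same block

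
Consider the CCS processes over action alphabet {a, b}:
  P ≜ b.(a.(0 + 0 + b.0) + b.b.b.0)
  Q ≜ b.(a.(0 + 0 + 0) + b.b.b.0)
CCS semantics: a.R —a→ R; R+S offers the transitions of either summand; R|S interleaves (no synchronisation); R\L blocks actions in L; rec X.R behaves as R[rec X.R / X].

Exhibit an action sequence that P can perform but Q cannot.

bab

P's transition system — 6 states:
  u0 = b.(a.(0 + 0 + b.0) + b.b.b.0) | -b-> u1
  u1 = a.(0 + 0 + b.0) + b.b.b.0 | -a-> u2, -b-> u3
  u2 = 0 + 0 + b.0 | -b-> u4
  u3 = b.b.0 | -b-> u5
  u4 = 0 | deadlocked
  u5 = b.0 | -b-> u4
Q's transition system — 6 states:
  v0 = b.(a.(0 + 0 + 0) + b.b.b.0) | -b-> v1
  v1 = a.(0 + 0 + 0) + b.b.b.0 | -a-> v2, -b-> v3
  v2 = 0 + 0 + 0 | deadlocked
  v3 = b.b.0 | -b-> v4
  v4 = b.0 | -b-> v5
  v5 = 0 | deadlocked
Trace ⟨bab⟩ through P, begin at {u0}:
  after b @ step 1: {u1}
  after a @ step 2: {u2}
  after b @ step 3: {u4}
  ✓ P
Trace ⟨bab⟩ through Q, begin at {v0}:
  after b @ step 1: {v1}
  after a @ step 2: {v2}
  after b @ step 3: ∅ (Q stuck)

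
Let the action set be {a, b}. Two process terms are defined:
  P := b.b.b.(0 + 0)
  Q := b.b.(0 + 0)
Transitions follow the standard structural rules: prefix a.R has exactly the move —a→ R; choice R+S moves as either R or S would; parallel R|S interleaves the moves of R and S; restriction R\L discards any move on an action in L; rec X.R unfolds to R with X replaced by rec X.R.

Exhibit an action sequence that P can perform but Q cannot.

Reachable graph of P (4 states):
  p0 = b.b.b.(0 + 0) | ··b··> p1
  p1 = b.b.(0 + 0) | ··b··> p2
  p2 = b.(0 + 0) | ··b··> p3
  p3 = 0 + 0 | deadlocked
Reachable graph of Q (3 states):
  q0 = b.b.(0 + 0) | ··b··> q1
  q1 = b.(0 + 0) | ··b··> q2
  q2 = 0 + 0 | deadlocked
Run σ = ⟨bbb⟩ on P: start {p0}
  after b @ step 1: {p1}
  after b @ step 2: {p2}
  after b @ step 3: {p3}
  ✓ P
Run σ = ⟨bbb⟩ on Q: start {q0}
  after b @ step 1: {q1}
  after b @ step 2: {q2}
  after b @ step 3: no successor for Q

bbb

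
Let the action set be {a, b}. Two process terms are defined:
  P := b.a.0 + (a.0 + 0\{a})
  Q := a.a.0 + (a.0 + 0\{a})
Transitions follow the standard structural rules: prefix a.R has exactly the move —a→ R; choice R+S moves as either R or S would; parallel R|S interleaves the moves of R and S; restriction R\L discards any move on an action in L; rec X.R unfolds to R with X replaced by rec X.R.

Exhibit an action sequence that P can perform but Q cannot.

b

Reachable graph of P (3 states):
  m0 = b.a.0 + (a.0 + 0\{a}) has moves ··a··> m1, ··b··> m2
  m1 = 0 has moves deadlocked
  m2 = a.0 has moves ··a··> m1
Reachable graph of Q (3 states):
  n0 = a.a.0 + (a.0 + 0\{a}) has moves ··a··> n1, ··a··> n2
  n1 = 0 has moves deadlocked
  n2 = a.0 has moves ··a··> n1
Run σ = ⟨b⟩ on P: start {m0}
  [1] b ⇒ {m2}
  P completes σ.
Run σ = ⟨b⟩ on Q: start {n0}
  [1] b ⇒ no successor for Q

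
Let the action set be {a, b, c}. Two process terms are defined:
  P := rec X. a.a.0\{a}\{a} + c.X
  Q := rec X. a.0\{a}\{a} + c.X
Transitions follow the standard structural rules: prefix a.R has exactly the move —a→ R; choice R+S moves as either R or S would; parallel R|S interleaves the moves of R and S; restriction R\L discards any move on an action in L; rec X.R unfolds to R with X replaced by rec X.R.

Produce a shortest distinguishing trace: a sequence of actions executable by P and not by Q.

LTS(P): 3 reachable states
  s0 = rec X. a.a.0\{a}\{a} + c.X ⊢ --a--▸ s1, --c--▸ s0
  s1 = a.0\{a}\{a} ⊢ --a--▸ s2
  s2 = 0\{a}\{a} ⊢ ∅
LTS(Q): 2 reachable states
  t0 = rec X. a.0\{a}\{a} + c.X ⊢ --a--▸ t1, --c--▸ t0
  t1 = 0\{a}\{a} ⊢ ∅
Trace ⟨aa⟩ through P, begin at {s0}:
  [1] a ⇒ {s1}
  [2] a ⇒ {s2}
  P completes σ.
Trace ⟨aa⟩ through Q, begin at {t0}:
  [1] a ⇒ {t1}
  [2] a ⇒ ∅  — Q cannot continue

aa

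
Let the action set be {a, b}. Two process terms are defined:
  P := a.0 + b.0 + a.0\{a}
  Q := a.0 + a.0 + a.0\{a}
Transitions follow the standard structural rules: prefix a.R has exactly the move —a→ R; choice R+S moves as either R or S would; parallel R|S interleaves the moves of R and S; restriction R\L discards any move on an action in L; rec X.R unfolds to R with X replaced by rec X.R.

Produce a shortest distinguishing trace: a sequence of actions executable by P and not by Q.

b

P's transition system — 3 states:
  u0 = a.0 + b.0 + a.0\{a} ⊢ ··a··> u1, ··a··> u2, ··b··> u1
  u1 = 0 ⊢ stopped
  u2 = 0\{a} ⊢ stopped
Q's transition system — 3 states:
  v0 = a.0 + a.0 + a.0\{a} ⊢ ··a··> v1, ··a··> v2
  v1 = 0 ⊢ stopped
  v2 = 0\{a} ⊢ stopped
Executing b from P (initial set {u0}):
  [1] b ⇒ {u1}
  P completes σ.
Executing b from Q (initial set {v0}):
  [1] b ⇒ ∅ (Q stuck)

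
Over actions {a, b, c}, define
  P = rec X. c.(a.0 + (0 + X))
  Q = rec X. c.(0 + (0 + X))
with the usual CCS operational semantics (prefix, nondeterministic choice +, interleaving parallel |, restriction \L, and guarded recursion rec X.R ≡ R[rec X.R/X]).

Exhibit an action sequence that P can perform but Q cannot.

ca

P's transition system — 3 states:
  u0 = rec X. c.(a.0 + (0 + X)) → ··c··> u1
  u1 = a.0 + (0 + (rec X. c.(a.0 + (0 + X)))) → ··a··> u2, ··c··> u1
  u2 = 0 → deadlocked
Q's transition system — 2 states:
  v0 = rec X. c.(0 + (0 + X)) → ··c··> v1
  v1 = 0 + (0 + (rec X. c.(0 + (0 + X)))) → ··c··> v1
Trace ⟨ca⟩ through P, begin at {u0}:
  step 1 (c): {u1}
  step 2 (a): {u2}
  P completes σ.
Trace ⟨ca⟩ through Q, begin at {v0}:
  step 1 (c): {v1}
  step 2 (a): ∅  — Q cannot continue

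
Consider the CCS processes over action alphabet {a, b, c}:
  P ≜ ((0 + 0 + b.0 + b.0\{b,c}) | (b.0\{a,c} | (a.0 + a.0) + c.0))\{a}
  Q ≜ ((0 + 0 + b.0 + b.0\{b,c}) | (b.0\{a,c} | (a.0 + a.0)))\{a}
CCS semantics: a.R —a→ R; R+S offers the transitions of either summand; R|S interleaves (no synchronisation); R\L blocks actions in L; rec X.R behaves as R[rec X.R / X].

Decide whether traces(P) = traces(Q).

traces(P) ≠ traces(Q) — witness ⟨c⟩

Reachable graph of P (9 states):
  m0 = ((0 + 0 + b.0 + b.0\{b,c}) | (b.0\{a,c} | (a.0 + a.0) + c.0))\{a} ⊢ -b-> m1, -b-> m2, -b-> m3, -c-> m4
  m1 = ((0 + 0 + b.0 + b.0\{b,c}) | (0\{a,c} | (a.0 + a.0)))\{a} ⊢ -b-> m5, -b-> m6
  m2 = (0 | (b.0\{a,c} | (a.0 + a.0) + c.0))\{a} ⊢ -b-> m5, -c-> m7
  m3 = (0\{b,c} | (b.0\{a,c} | (a.0 + a.0) + c.0))\{a} ⊢ -b-> m6, -c-> m8
  m4 = ((0 + 0 + b.0 + b.0\{b,c}) | 0)\{a} ⊢ -b-> m7, -b-> m8
  m5 = (0 | (0\{a,c} | (a.0 + a.0)))\{a} ⊢ ∅
  m6 = (0\{b,c} | (0\{a,c} | (a.0 + a.0)))\{a} ⊢ ∅
  m7 = (0 | 0)\{a} ⊢ ∅
  m8 = (0\{b,c} | 0)\{a} ⊢ ∅
Reachable graph of Q (6 states):
  n0 = ((0 + 0 + b.0 + b.0\{b,c}) | (b.0\{a,c} | (a.0 + a.0)))\{a} ⊢ -b-> n1, -b-> n2, -b-> n3
  n1 = ((0 + 0 + b.0 + b.0\{b,c}) | (0\{a,c} | (a.0 + a.0)))\{a} ⊢ -b-> n4, -b-> n5
  n2 = (0 | (b.0\{a,c} | (a.0 + a.0)))\{a} ⊢ -b-> n4
  n3 = (0\{b,c} | (b.0\{a,c} | (a.0 + a.0)))\{a} ⊢ -b-> n5
  n4 = (0 | (0\{a,c} | (a.0 + a.0)))\{a} ⊢ ∅
  n5 = (0\{b,c} | (0\{a,c} | (a.0 + a.0)))\{a} ⊢ ∅
Executing c from P (initial set {m0}):
  [1] c ⇒ {m4}
  P completes σ.
Executing c from Q (initial set {n0}):
  [1] c ⇒ ∅  — Q cannot continue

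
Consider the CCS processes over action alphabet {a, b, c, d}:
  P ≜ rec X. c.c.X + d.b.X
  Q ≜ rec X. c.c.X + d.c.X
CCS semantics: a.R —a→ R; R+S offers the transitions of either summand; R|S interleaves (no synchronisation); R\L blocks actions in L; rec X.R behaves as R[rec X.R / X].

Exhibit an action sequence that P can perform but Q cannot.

db

P's transition system — 3 states:
  u0 = rec X. c.c.X + d.b.X | -c-> u1, -d-> u2
  u1 = c.(rec X. c.c.X + d.b.X) | -c-> u0
  u2 = b.(rec X. c.c.X + d.b.X) | -b-> u0
Q's transition system — 2 states:
  v0 = rec X. c.c.X + d.c.X | -c-> v1, -d-> v1
  v1 = c.(rec X. c.c.X + d.c.X) | -c-> v0
Run σ = ⟨db⟩ on P: start {u0}
  step 1 (d): {u2}
  step 2 (b): {u0}
  — P admits the full trace.
Run σ = ⟨db⟩ on Q: start {v0}
  step 1 (d): {v1}
  step 2 (b): ∅ (Q stuck)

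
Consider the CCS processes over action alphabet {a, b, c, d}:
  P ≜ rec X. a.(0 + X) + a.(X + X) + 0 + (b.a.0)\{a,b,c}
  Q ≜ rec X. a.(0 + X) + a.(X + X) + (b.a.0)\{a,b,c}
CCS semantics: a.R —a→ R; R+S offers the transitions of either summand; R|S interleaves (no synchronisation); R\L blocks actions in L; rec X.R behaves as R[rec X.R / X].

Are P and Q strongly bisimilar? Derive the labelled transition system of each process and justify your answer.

LTS(P): 3 reachable states
  p0 = rec X. a.(0 + X) + a.(X + X) + 0 + (b.a.0)\{a,b,c} :: =a=> p1, =a=> p2
  p1 = (rec X. a.(0 + X) + a.(X + X) + 0 + (b.a.0)\{a,b,c}) + (rec X. a.(0 + X) + a.(X + X) + 0 + (b.a.0)\{a,b,c}) :: =a=> p1, =a=> p2
  p2 = 0 + (rec X. a.(0 + X) + a.(X + X) + 0 + (b.a.0)\{a,b,c}) :: =a=> p1, =a=> p2
LTS(Q): 3 reachable states
  q0 = rec X. a.(0 + X) + a.(X + X) + (b.a.0)\{a,b,c} :: =a=> q1, =a=> q2
  q1 = (rec X. a.(0 + X) + a.(X + X) + (b.a.0)\{a,b,c}) + (rec X. a.(0 + X) + a.(X + X) + (b.a.0)\{a,b,c}) :: =a=> q1, =a=> q2
  q2 = 0 + (rec X. a.(0 + X) + a.(X + X) + (b.a.0)\{a,b,c}) :: =a=> q1, =a=> q2
Bisimilarity quotient blocks:
  B0 = {p0, p1, p2, q0, q1, q2}
p0 ∈ B0, q0 ∈ B0 → same block

P ~ Q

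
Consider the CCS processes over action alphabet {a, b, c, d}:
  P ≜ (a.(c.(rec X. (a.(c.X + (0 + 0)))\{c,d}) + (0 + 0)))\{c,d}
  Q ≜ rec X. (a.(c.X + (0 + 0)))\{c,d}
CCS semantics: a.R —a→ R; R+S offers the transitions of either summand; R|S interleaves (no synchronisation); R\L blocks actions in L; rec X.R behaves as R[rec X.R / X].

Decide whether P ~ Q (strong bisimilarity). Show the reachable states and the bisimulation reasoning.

P's transition system — 2 states:
  m0 = (a.(c.(rec X. (a.(c.X + (0 + 0)))\{c,d}) + (0 + 0)))\{c,d} :: --a--▸ m1
  m1 = (c.(rec X. (a.(c.X + (0 + 0)))\{c,d}) + (0 + 0))\{c,d} :: stopped
Q's transition system — 2 states:
  n0 = rec X. (a.(c.X + (0 + 0)))\{c,d} :: --a--▸ n1
  n1 = (c.(rec X. (a.(c.X + (0 + 0)))\{c,d}) + (0 + 0))\{c,d} :: stopped
Bisimilarity quotient blocks:
  B0 = {m0, n0}
  B1 = {m1, n1}
m0 ∈ B0, n0 ∈ B0 → same block

YES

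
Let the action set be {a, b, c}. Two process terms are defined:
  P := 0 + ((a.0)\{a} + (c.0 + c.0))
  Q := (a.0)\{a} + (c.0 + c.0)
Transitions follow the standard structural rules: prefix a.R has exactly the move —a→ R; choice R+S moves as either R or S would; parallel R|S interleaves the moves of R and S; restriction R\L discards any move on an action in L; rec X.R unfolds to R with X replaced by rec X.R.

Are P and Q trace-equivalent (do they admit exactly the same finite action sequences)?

Reachable graph of P (2 states):
  s0 = 0 + ((a.0)\{a} + (c.0 + c.0)) has moves --c--▸ s1
  s1 = 0 has moves stopped
Reachable graph of Q (2 states):
  t0 = (a.0)\{a} + (c.0 + c.0) has moves --c--▸ t1
  t1 = 0 has moves stopped
Coarsest stable partition (strong bisimilarity classes):
  B0 = {s0, t0}
  B1 = {s1, t1}
s0 ∈ B0, t0 ∈ B0 → same block
Bisimilar ⇒ trace-equivalent.

YES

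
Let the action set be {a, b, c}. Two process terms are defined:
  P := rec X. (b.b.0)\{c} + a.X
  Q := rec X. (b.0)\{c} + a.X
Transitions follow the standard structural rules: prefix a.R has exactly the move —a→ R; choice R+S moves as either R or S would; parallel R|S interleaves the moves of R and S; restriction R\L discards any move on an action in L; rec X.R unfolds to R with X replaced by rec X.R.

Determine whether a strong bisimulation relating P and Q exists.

P ≁ Q

LTS(P): 3 reachable states
  s0 = rec X. (b.b.0)\{c} + a.X has moves ··a··> s0, ··b··> s1
  s1 = (b.0)\{c} has moves ··b··> s2
  s2 = 0\{c} has moves ·
LTS(Q): 2 reachable states
  t0 = rec X. (b.0)\{c} + a.X has moves ··a··> t0, ··b··> t1
  t1 = 0\{c} has moves ·
Bisimilarity quotient blocks:
  B0 = {s0}
  B1 = {s1}
  B2 = {s2, t1}
  B3 = {t0}
s0 ∈ B0, t0 ∈ B3 → different blocks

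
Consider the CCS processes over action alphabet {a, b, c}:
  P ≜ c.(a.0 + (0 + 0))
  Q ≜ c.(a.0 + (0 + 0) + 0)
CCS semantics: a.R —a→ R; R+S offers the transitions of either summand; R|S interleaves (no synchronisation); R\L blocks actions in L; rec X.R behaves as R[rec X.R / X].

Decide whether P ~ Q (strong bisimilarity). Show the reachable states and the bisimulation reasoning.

P's transition system — 3 states:
  p0 = c.(a.0 + (0 + 0)) → —c→ p1
  p1 = a.0 + (0 + 0) → —a→ p2
  p2 = 0 → deadlocked
Q's transition system — 3 states:
  q0 = c.(a.0 + (0 + 0) + 0) → —c→ q1
  q1 = a.0 + (0 + 0) + 0 → —a→ q2
  q2 = 0 → deadlocked
Bisimilarity quotient blocks:
  B0 = {p0, q0}
  B1 = {p1, q1}
  B2 = {p2, q2}
p0 ∈ B0, q0 ∈ B0 → same block

YES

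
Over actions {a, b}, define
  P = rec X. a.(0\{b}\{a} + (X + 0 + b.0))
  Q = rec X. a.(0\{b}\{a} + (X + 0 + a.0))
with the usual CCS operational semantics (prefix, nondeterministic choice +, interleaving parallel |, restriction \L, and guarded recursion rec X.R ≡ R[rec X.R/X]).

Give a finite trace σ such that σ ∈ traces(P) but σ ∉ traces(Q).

ab

Reachable graph of P (3 states):
  p0 = rec X. a.(0\{b}\{a} + (X + 0 + b.0)) → =a=> p1
  p1 = 0\{b}\{a} + ((rec X. a.(0\{b}\{a} + (X + 0 + b.0))) + 0 + b.0) → =a=> p1, =b=> p2
  p2 = 0 → ·
Reachable graph of Q (3 states):
  q0 = rec X. a.(0\{b}\{a} + (X + 0 + a.0)) → =a=> q1
  q1 = 0\{b}\{a} + ((rec X. a.(0\{b}\{a} + (X + 0 + a.0))) + 0 + a.0) → =a=> q1, =a=> q2
  q2 = 0 → ·
Executing ab from P (initial set {p0}):
  step 1 (a): {p1}
  step 2 (b): {p2}
  P completes σ.
Executing ab from Q (initial set {q0}):
  step 1 (a): {q1}
  step 2 (b): no successor for Q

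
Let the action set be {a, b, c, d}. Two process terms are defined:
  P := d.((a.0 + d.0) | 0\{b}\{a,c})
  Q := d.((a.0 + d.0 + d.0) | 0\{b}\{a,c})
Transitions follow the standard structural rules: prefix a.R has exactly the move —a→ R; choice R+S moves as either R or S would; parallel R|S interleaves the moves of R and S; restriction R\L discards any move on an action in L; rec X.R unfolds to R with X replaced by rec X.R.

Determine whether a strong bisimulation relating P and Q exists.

P ~ Q

P's transition system — 3 states:
  m0 = d.((a.0 + d.0) | 0\{b}\{a,c}) → ··d··> m1
  m1 = (a.0 + d.0) | 0\{b}\{a,c} → ··a··> m2, ··d··> m2
  m2 = 0 | 0\{b}\{a,c} → deadlocked
Q's transition system — 3 states:
  n0 = d.((a.0 + d.0 + d.0) | 0\{b}\{a,c}) → ··d··> n1
  n1 = (a.0 + d.0 + d.0) | 0\{b}\{a,c} → ··a··> n2, ··d··> n2
  n2 = 0 | 0\{b}\{a,c} → deadlocked
Partition-refinement fixed point:
  B0 = {m0, n0}
  B1 = {m1, n1}
  B2 = {m2, n2}
m0 ∈ B0, n0 ∈ B0 → same block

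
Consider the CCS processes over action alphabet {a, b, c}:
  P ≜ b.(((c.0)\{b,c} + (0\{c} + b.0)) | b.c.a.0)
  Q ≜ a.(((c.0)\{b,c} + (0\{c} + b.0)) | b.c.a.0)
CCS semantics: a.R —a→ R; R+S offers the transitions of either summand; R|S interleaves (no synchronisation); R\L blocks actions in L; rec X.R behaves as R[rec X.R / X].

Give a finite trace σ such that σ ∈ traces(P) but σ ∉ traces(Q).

P's transition system — 9 states:
  p0 = b.(((c.0)\{b,c} + (0\{c} + b.0)) | b.c.a.0) ⊢ -b-> p1
  p1 = ((c.0)\{b,c} + (0\{c} + b.0)) | b.c.a.0 ⊢ -b-> p2, -b-> p3
  p2 = ((c.0)\{b,c} + (0\{c} + b.0)) | c.a.0 ⊢ -b-> p4, -c-> p5
  p3 = 0 | b.c.a.0 ⊢ -b-> p4
  p4 = 0 | c.a.0 ⊢ -c-> p6
  p5 = ((c.0)\{b,c} + (0\{c} + b.0)) | a.0 ⊢ -a-> p7, -b-> p6
  p6 = 0 | a.0 ⊢ -a-> p8
  p7 = ((c.0)\{b,c} + (0\{c} + b.0)) | 0 ⊢ -b-> p8
  p8 = 0 | 0 ⊢ (no moves)
Q's transition system — 9 states:
  q0 = a.(((c.0)\{b,c} + (0\{c} + b.0)) | b.c.a.0) ⊢ -a-> q1
  q1 = ((c.0)\{b,c} + (0\{c} + b.0)) | b.c.a.0 ⊢ -b-> q2, -b-> q3
  q2 = ((c.0)\{b,c} + (0\{c} + b.0)) | c.a.0 ⊢ -b-> q4, -c-> q5
  q3 = 0 | b.c.a.0 ⊢ -b-> q4
  q4 = 0 | c.a.0 ⊢ -c-> q6
  q5 = ((c.0)\{b,c} + (0\{c} + b.0)) | a.0 ⊢ -a-> q7, -b-> q6
  q6 = 0 | a.0 ⊢ -a-> q8
  q7 = ((c.0)\{b,c} + (0\{c} + b.0)) | 0 ⊢ -b-> q8
  q8 = 0 | 0 ⊢ (no moves)
Trace ⟨b⟩ through P, begin at {p0}:
  step 1 (b): {p1}
  ✓ P
Trace ⟨b⟩ through Q, begin at {q0}:
  step 1 (b): no successor for Q

b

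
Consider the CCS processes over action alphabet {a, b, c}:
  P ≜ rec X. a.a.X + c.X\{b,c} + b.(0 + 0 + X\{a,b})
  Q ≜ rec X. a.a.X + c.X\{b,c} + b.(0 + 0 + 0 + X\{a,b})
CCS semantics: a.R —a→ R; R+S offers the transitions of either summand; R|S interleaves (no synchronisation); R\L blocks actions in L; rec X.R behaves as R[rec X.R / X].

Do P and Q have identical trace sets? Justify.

P's transition system — 6 states:
  p0 = rec X. a.a.X + c.X\{b,c} + b.(0 + 0 + X\{a,b}) ⊢ ··a··> p1, ··b··> p2, ··c··> p3
  p1 = a.(rec X. a.a.X + c.X\{b,c} + b.(0 + 0 + X\{a,b})) ⊢ ··a··> p0
  p2 = 0 + 0 + (rec X. a.a.X + c.X\{b,c} + b.(0 + 0 + X\{a,b}))\{a,b} ⊢ ··c··> p4
  p3 = (rec X. a.a.X + c.X\{b,c} + b.(0 + 0 + X\{a,b}))\{b,c} ⊢ ··a··> p5
  p4 = (rec X. a.a.X + c.X\{b,c} + b.(0 + 0 + X\{a,b}))\{b,c}\{a,b} ⊢ deadlocked
  p5 = (a.(rec X. a.a.X + c.X\{b,c} + b.(0 + 0 + X\{a,b})))\{b,c} ⊢ ··a··> p3
Q's transition system — 6 states:
  q0 = rec X. a.a.X + c.X\{b,c} + b.(0 + 0 + 0 + X\{a,b}) ⊢ ··a··> q1, ··b··> q2, ··c··> q3
  q1 = a.(rec X. a.a.X + c.X\{b,c} + b.(0 + 0 + 0 + X\{a,b})) ⊢ ··a··> q0
  q2 = 0 + 0 + 0 + (rec X. a.a.X + c.X\{b,c} + b.(0 + 0 + 0 + X\{a,b}))\{a,b} ⊢ ··c··> q4
  q3 = (rec X. a.a.X + c.X\{b,c} + b.(0 + 0 + 0 + X\{a,b}))\{b,c} ⊢ ··a··> q5
  q4 = (rec X. a.a.X + c.X\{b,c} + b.(0 + 0 + 0 + X\{a,b}))\{b,c}\{a,b} ⊢ deadlocked
  q5 = (a.(rec X. a.a.X + c.X\{b,c} + b.(0 + 0 + 0 + X\{a,b})))\{b,c} ⊢ ··a··> q3
Bisimilarity quotient blocks:
  B0 = {p0, q0}
  B1 = {p2, q2}
  B2 = {p4, q4}
  B3 = {p1, q1}
  B4 = {p3, p5, q3, q5}
p0 ∈ B0, q0 ∈ B0 → same block
Bisimilar ⇒ trace-equivalent.

traces(P) = traces(Q)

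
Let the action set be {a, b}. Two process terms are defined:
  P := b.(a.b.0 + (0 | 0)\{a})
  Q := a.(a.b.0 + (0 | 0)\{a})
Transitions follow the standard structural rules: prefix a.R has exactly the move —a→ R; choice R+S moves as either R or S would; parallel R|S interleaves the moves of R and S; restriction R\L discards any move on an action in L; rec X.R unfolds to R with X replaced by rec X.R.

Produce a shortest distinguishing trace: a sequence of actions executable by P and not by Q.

Reachable graph of P (4 states):
  m0 = b.(a.b.0 + (0 | 0)\{a}) has moves --b--▸ m1
  m1 = a.b.0 + (0 | 0)\{a} has moves --a--▸ m2
  m2 = b.0 has moves --b--▸ m3
  m3 = 0 has moves (no moves)
Reachable graph of Q (4 states):
  n0 = a.(a.b.0 + (0 | 0)\{a}) has moves --a--▸ n1
  n1 = a.b.0 + (0 | 0)\{a} has moves --a--▸ n2
  n2 = b.0 has moves --b--▸ n3
  n3 = 0 has moves (no moves)
Trace ⟨b⟩ through P, begin at {m0}:
  step 1 (b): {m1}
  P completes σ.
Trace ⟨b⟩ through Q, begin at {n0}:
  step 1 (b): no successor for Q

b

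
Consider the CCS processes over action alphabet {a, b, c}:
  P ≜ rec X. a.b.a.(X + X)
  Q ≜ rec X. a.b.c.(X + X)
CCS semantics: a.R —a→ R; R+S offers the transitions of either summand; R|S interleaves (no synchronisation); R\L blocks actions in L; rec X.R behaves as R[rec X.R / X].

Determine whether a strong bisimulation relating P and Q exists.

not bisimilar

LTS(P): 4 reachable states
  u0 = rec X. a.b.a.(X + X) ⊢ --a--▸ u1
  u1 = b.a.((rec X. a.b.a.(X + X)) + (rec X. a.b.a.(X + X))) ⊢ --b--▸ u2
  u2 = a.((rec X. a.b.a.(X + X)) + (rec X. a.b.a.(X + X))) ⊢ --a--▸ u3
  u3 = (rec X. a.b.a.(X + X)) + (rec X. a.b.a.(X + X)) ⊢ --a--▸ u1
LTS(Q): 4 reachable states
  v0 = rec X. a.b.c.(X + X) ⊢ --a--▸ v1
  v1 = b.c.((rec X. a.b.c.(X + X)) + (rec X. a.b.c.(X + X))) ⊢ --b--▸ v2
  v2 = c.((rec X. a.b.c.(X + X)) + (rec X. a.b.c.(X + X))) ⊢ --c--▸ v3
  v3 = (rec X. a.b.c.(X + X)) + (rec X. a.b.c.(X + X)) ⊢ --a--▸ v1
Coarsest stable partition (strong bisimilarity classes):
  B0 = {u0, u3}
  B1 = {u1}
  B2 = {u2}
  B3 = {v0, v3}
  B4 = {v1}
  B5 = {v2}
u0 ∈ B0, v0 ∈ B3 → different blocks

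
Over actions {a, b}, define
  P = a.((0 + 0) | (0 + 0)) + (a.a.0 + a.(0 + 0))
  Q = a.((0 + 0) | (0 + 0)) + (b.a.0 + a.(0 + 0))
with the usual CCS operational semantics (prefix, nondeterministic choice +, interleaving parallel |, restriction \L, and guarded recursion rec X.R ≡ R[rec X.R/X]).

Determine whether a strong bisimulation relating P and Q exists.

LTS(P): 5 reachable states
  m0 = a.((0 + 0) | (0 + 0)) + (a.a.0 + a.(0 + 0)) :: =a=> m1, =a=> m2, =a=> m3
  m1 = (0 + 0) | (0 + 0) :: ∅
  m2 = 0 + 0 :: ∅
  m3 = a.0 :: =a=> m4
  m4 = 0 :: ∅
LTS(Q): 5 reachable states
  n0 = a.((0 + 0) | (0 + 0)) + (b.a.0 + a.(0 + 0)) :: =a=> n1, =a=> n2, =b=> n3
  n1 = (0 + 0) | (0 + 0) :: ∅
  n2 = 0 + 0 :: ∅
  n3 = a.0 :: =a=> n4
  n4 = 0 :: ∅
Partition-refinement fixed point:
  B0 = {m0}
  B1 = {m1, m2, m4, n1, n2, n4}
  B2 = {m3, n3}
  B3 = {n0}
m0 ∈ B0, n0 ∈ B3 → different blocks

NO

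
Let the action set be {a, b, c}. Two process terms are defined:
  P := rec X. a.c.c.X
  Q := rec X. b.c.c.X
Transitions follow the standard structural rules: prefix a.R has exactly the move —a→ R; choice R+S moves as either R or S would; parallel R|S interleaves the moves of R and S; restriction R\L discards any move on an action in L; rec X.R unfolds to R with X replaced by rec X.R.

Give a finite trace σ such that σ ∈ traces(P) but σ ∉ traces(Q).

a

P's transition system — 3 states:
  s0 = rec X. a.c.c.X → =a=> s1
  s1 = c.c.(rec X. a.c.c.X) → =c=> s2
  s2 = c.(rec X. a.c.c.X) → =c=> s0
Q's transition system — 3 states:
  t0 = rec X. b.c.c.X → =b=> t1
  t1 = c.c.(rec X. b.c.c.X) → =c=> t2
  t2 = c.(rec X. b.c.c.X) → =c=> t0
Trace ⟨a⟩ through P, begin at {s0}:
  step 1 (a): {s1}
  ✓ P
Trace ⟨a⟩ through Q, begin at {t0}:
  step 1 (a): ∅  — Q cannot continue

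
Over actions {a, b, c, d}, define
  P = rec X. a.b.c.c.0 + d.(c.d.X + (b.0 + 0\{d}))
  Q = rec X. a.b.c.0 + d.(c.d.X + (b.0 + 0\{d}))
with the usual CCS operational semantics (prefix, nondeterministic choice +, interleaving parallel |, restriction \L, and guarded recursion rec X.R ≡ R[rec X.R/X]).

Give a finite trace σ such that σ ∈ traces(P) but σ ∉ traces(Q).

Reachable graph of P (7 states):
  m0 = rec X. a.b.c.c.0 + d.(c.d.X + (b.0 + 0\{d})) ⊢ —a→ m1, —d→ m2
  m1 = b.c.c.0 ⊢ —b→ m3
  m2 = c.d.(rec X. a.b.c.c.0 + d.(c.d.X + (b.0 + 0\{d}))) + (b.0 + 0\{d}) ⊢ —b→ m4, —c→ m5
  m3 = c.c.0 ⊢ —c→ m6
  m4 = 0 ⊢ stopped
  m5 = d.(rec X. a.b.c.c.0 + d.(c.d.X + (b.0 + 0\{d}))) ⊢ —d→ m0
  m6 = c.0 ⊢ —c→ m4
Reachable graph of Q (6 states):
  n0 = rec X. a.b.c.0 + d.(c.d.X + (b.0 + 0\{d})) ⊢ —a→ n1, —d→ n2
  n1 = b.c.0 ⊢ —b→ n3
  n2 = c.d.(rec X. a.b.c.0 + d.(c.d.X + (b.0 + 0\{d}))) + (b.0 + 0\{d}) ⊢ —b→ n4, —c→ n5
  n3 = c.0 ⊢ —c→ n4
  n4 = 0 ⊢ stopped
  n5 = d.(rec X. a.b.c.0 + d.(c.d.X + (b.0 + 0\{d}))) ⊢ —d→ n0
Trace ⟨abcc⟩ through P, begin at {m0}:
  after a @ step 1: {m1}
  after b @ step 2: {m3}
  after c @ step 3: {m6}
  after c @ step 4: {m4}
  — P admits the full trace.
Trace ⟨abcc⟩ through Q, begin at {n0}:
  after a @ step 1: {n1}
  after b @ step 2: {n3}
  after c @ step 3: {n4}
  after c @ step 4: no successor for Q

abcc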